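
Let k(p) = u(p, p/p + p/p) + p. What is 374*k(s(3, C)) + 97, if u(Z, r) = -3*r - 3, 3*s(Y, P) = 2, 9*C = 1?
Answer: -9059/3 ≈ -3019.7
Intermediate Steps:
C = ⅑ (C = (⅑)*1 = ⅑ ≈ 0.11111)
s(Y, P) = ⅔ (s(Y, P) = (⅓)*2 = ⅔)
u(Z, r) = -3 - 3*r
k(p) = -9 + p (k(p) = (-3 - 3*(p/p + p/p)) + p = (-3 - 3*(1 + 1)) + p = (-3 - 3*2) + p = (-3 - 6) + p = -9 + p)
374*k(s(3, C)) + 97 = 374*(-9 + ⅔) + 97 = 374*(-25/3) + 97 = -9350/3 + 97 = -9059/3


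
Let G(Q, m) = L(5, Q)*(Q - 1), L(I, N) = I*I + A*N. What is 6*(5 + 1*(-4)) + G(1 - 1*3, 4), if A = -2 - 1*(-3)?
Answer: -63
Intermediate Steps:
A = 1 (A = -2 + 3 = 1)
L(I, N) = N + I**2 (L(I, N) = I*I + 1*N = I**2 + N = N + I**2)
G(Q, m) = (-1 + Q)*(25 + Q) (G(Q, m) = (Q + 5**2)*(Q - 1) = (Q + 25)*(-1 + Q) = (25 + Q)*(-1 + Q) = (-1 + Q)*(25 + Q))
6*(5 + 1*(-4)) + G(1 - 1*3, 4) = 6*(5 + 1*(-4)) + (-1 + (1 - 1*3))*(25 + (1 - 1*3)) = 6*(5 - 4) + (-1 + (1 - 3))*(25 + (1 - 3)) = 6*1 + (-1 - 2)*(25 - 2) = 6 - 3*23 = 6 - 69 = -63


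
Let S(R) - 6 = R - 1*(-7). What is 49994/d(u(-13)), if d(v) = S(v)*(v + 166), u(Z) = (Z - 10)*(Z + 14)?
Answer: -24997/715 ≈ -34.961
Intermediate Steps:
u(Z) = (-10 + Z)*(14 + Z)
S(R) = 13 + R (S(R) = 6 + (R - 1*(-7)) = 6 + (R + 7) = 6 + (7 + R) = 13 + R)
d(v) = (13 + v)*(166 + v) (d(v) = (13 + v)*(v + 166) = (13 + v)*(166 + v))
49994/d(u(-13)) = 49994/(((13 + (-140 + (-13)² + 4*(-13)))*(166 + (-140 + (-13)² + 4*(-13))))) = 49994/(((13 + (-140 + 169 - 52))*(166 + (-140 + 169 - 52)))) = 49994/(((13 - 23)*(166 - 23))) = 49994/((-10*143)) = 49994/(-1430) = 49994*(-1/1430) = -24997/715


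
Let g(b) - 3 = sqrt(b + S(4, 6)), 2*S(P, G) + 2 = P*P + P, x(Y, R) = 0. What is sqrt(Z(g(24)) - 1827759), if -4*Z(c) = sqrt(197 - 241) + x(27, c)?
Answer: sqrt(-7311036 - 2*I*sqrt(11))/2 ≈ 0.00061331 - 1351.9*I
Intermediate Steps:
S(P, G) = -1 + P/2 + P**2/2 (S(P, G) = -1 + (P*P + P)/2 = -1 + (P**2 + P)/2 = -1 + (P + P**2)/2 = -1 + (P/2 + P**2/2) = -1 + P/2 + P**2/2)
g(b) = 3 + sqrt(9 + b) (g(b) = 3 + sqrt(b + (-1 + (1/2)*4 + (1/2)*4**2)) = 3 + sqrt(b + (-1 + 2 + (1/2)*16)) = 3 + sqrt(b + (-1 + 2 + 8)) = 3 + sqrt(b + 9) = 3 + sqrt(9 + b))
Z(c) = -I*sqrt(11)/2 (Z(c) = -(sqrt(197 - 241) + 0)/4 = -(sqrt(-44) + 0)/4 = -(2*I*sqrt(11) + 0)/4 = -I*sqrt(11)/2)
sqrt(Z(g(24)) - 1827759) = sqrt(-I*sqrt(11)/2 - 1827759) = sqrt(-1827759 - I*sqrt(11)/2)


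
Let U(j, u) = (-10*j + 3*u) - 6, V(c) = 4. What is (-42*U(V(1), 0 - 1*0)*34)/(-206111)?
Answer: -65688/206111 ≈ -0.31870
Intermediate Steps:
U(j, u) = -6 - 10*j + 3*u
(-42*U(V(1), 0 - 1*0)*34)/(-206111) = (-42*(-6 - 10*4 + 3*(0 - 1*0))*34)/(-206111) = (-42*(-6 - 40 + 3*(0 + 0))*34)*(-1/206111) = (-42*(-6 - 40 + 3*0)*34)*(-1/206111) = (-42*(-6 - 40 + 0)*34)*(-1/206111) = (-42*(-46)*34)*(-1/206111) = (1932*34)*(-1/206111) = 65688*(-1/206111) = -65688/206111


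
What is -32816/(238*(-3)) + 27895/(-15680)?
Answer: 1009465/22848 ≈ 44.182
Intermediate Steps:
-32816/(238*(-3)) + 27895/(-15680) = -32816/(-714) + 27895*(-1/15680) = -32816*(-1/714) - 797/448 = 2344/51 - 797/448 = 1009465/22848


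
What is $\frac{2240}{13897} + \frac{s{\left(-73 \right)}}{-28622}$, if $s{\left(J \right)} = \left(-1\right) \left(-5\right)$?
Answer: $\frac{64043795}{397759934} \approx 0.16101$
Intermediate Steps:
$s{\left(J \right)} = 5$
$\frac{2240}{13897} + \frac{s{\left(-73 \right)}}{-28622} = \frac{2240}{13897} + \frac{5}{-28622} = 2240 \cdot \frac{1}{13897} + 5 \left(- \frac{1}{28622}\right) = \frac{2240}{13897} - \frac{5}{28622} = \frac{64043795}{397759934}$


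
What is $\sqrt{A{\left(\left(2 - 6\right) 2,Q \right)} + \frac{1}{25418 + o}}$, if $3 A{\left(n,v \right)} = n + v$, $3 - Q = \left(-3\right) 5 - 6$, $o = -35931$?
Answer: $\frac{\sqrt{5305017495}}{31539} \approx 2.3094$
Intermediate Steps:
$Q = 24$ ($Q = 3 - \left(\left(-3\right) 5 - 6\right) = 3 - \left(-15 - 6\right) = 3 - -21 = 3 + 21 = 24$)
$A{\left(n,v \right)} = \frac{n}{3} + \frac{v}{3}$ ($A{\left(n,v \right)} = \frac{n + v}{3} = \frac{n}{3} + \frac{v}{3}$)
$\sqrt{A{\left(\left(2 - 6\right) 2,Q \right)} + \frac{1}{25418 + o}} = \sqrt{\left(\frac{\left(2 - 6\right) 2}{3} + \frac{1}{3} \cdot 24\right) + \frac{1}{25418 - 35931}} = \sqrt{\left(\frac{\left(-4\right) 2}{3} + 8\right) + \frac{1}{-10513}} = \sqrt{\left(\frac{1}{3} \left(-8\right) + 8\right) - \frac{1}{10513}} = \sqrt{\left(- \frac{8}{3} + 8\right) - \frac{1}{10513}} = \sqrt{\frac{16}{3} - \frac{1}{10513}} = \sqrt{\frac{168205}{31539}} = \frac{\sqrt{5305017495}}{31539}$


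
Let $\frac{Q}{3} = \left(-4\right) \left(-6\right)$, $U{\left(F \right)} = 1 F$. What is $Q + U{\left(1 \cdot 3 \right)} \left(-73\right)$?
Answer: $-147$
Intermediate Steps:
$U{\left(F \right)} = F$
$Q = 72$ ($Q = 3 \left(\left(-4\right) \left(-6\right)\right) = 3 \cdot 24 = 72$)
$Q + U{\left(1 \cdot 3 \right)} \left(-73\right) = 72 + 1 \cdot 3 \left(-73\right) = 72 + 3 \left(-73\right) = 72 - 219 = -147$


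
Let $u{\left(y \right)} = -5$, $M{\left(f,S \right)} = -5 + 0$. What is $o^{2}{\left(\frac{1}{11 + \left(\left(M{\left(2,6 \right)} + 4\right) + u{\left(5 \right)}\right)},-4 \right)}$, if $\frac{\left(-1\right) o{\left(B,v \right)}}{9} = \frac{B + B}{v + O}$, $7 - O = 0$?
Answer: $\frac{36}{25} \approx 1.44$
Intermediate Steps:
$M{\left(f,S \right)} = -5$
$O = 7$ ($O = 7 - 0 = 7 + 0 = 7$)
$o{\left(B,v \right)} = - \frac{18 B}{7 + v}$ ($o{\left(B,v \right)} = - 9 \frac{B + B}{v + 7} = - 9 \frac{2 B}{7 + v} = - \frac{18 B}{7 + v}$)
$o^{2}{\left(\frac{1}{11 + \left(\left(M{\left(2,6 \right)} + 4\right) + u{\left(5 \right)}\right)},-4 \right)} = \left(- \frac{18}{\left(11 + \left(\left(-5 + 4\right) - 5\right)\right) \left(7 - 4\right)}\right)^{2} = \left(- \frac{18}{\left(11 - 6\right) 3}\right)^{2} = \left(\left(-18\right) \frac{1}{11 - 6} \cdot \frac{1}{3}\right)^{2} = \left(\left(-18\right) \frac{1}{5} \cdot \frac{1}{3}\right)^{2} = \left(- \frac{6}{5}\right)^{2} = \frac{36}{25}$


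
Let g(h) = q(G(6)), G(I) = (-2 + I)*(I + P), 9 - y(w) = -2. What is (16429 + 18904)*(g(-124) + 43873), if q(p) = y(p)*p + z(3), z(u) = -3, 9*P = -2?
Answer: 14031370294/9 ≈ 1.5590e+9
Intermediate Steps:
P = -2/9 (P = (⅑)*(-2) = -2/9 ≈ -0.22222)
y(w) = 11 (y(w) = 9 - 1*(-2) = 9 + 2 = 11)
G(I) = (-2 + I)*(-2/9 + I) (G(I) = (-2 + I)*(I - 2/9) = (-2 + I)*(-2/9 + I))
q(p) = -3 + 11*p (q(p) = 11*p - 3 = -3 + 11*p)
g(h) = 2261/9 (g(h) = -3 + 11*(4/9 + 6² - 20/9*6) = -3 + 11*(4/9 + 36 - 40/3) = -3 + 11*(208/9) = -3 + 2288/9 = 2261/9)
(16429 + 18904)*(g(-124) + 43873) = (16429 + 18904)*(2261/9 + 43873) = 35333*(397118/9) = 14031370294/9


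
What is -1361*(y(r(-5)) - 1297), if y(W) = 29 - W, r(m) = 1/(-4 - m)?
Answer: 1727109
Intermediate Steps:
-1361*(y(r(-5)) - 1297) = -1361*((29 - (-1)/(4 - 5)) - 1297) = -1361*((29 - (-1)/(-1)) - 1297) = -1361*((29 - (-1)*(-1)) - 1297) = -1361*((29 - 1*1) - 1297) = -1361*((29 - 1) - 1297) = -1361*(28 - 1297) = -1361*(-1269) = 1727109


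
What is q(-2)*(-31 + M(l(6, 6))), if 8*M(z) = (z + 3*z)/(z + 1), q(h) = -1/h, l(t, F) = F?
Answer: -107/7 ≈ -15.286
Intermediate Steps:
M(z) = z/(2*(1 + z)) (M(z) = ((z + 3*z)/(z + 1))/8 = ((4*z)/(1 + z))/8 = (4*z/(1 + z))/8 = z/(2*(1 + z)))
q(-2)*(-31 + M(l(6, 6))) = (-1/(-2))*(-31 + (½)*6/(1 + 6)) = (-1*(-½))*(-31 + (½)*6/7) = (-31 + (½)*6*(⅐))/2 = (-31 + 3/7)/2 = (½)*(-214/7) = -107/7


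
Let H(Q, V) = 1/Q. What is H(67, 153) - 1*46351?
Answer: -3105516/67 ≈ -46351.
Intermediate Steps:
H(67, 153) - 1*46351 = 1/67 - 1*46351 = 1/67 - 46351 = -3105516/67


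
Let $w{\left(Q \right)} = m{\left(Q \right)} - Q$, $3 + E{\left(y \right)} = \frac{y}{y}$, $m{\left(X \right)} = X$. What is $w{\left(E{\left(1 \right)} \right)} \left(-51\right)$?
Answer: $0$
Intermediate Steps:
$E{\left(y \right)} = -2$ ($E{\left(y \right)} = -3 + \frac{y}{y} = -3 + 1 = -2$)
$w{\left(Q \right)} = 0$ ($w{\left(Q \right)} = Q - Q = 0$)
$w{\left(E{\left(1 \right)} \right)} \left(-51\right) = 0 \left(-51\right) = 0$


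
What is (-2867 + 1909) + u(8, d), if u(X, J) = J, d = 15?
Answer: -943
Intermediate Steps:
(-2867 + 1909) + u(8, d) = (-2867 + 1909) + 15 = -958 + 15 = -943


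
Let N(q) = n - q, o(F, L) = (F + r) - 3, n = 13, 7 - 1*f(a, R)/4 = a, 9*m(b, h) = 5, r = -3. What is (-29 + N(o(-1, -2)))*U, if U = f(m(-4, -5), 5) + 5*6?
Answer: -502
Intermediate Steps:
m(b, h) = 5/9 (m(b, h) = (⅑)*5 = 5/9)
f(a, R) = 28 - 4*a
o(F, L) = -6 + F (o(F, L) = (F - 3) - 3 = (-3 + F) - 3 = -6 + F)
N(q) = 13 - q
U = 502/9 (U = (28 - 4*5/9) + 5*6 = (28 - 20/9) + 30 = 232/9 + 30 = 502/9 ≈ 55.778)
(-29 + N(o(-1, -2)))*U = (-29 + (13 - (-6 - 1)))*(502/9) = (-29 + (13 - 1*(-7)))*(502/9) = (-29 + (13 + 7))*(502/9) = (-29 + 20)*(502/9) = -9*502/9 = -502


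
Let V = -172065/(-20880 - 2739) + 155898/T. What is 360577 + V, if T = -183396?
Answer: 86773003838857/240646118 ≈ 3.6058e+5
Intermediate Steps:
V = 1548548771/240646118 (V = -172065/(-20880 - 2739) + 155898/(-183396) = -172065/(-23619) + 155898*(-1/183396) = -172065*(-1/23619) - 25983/30566 = 57355/7873 - 25983/30566 = 1548548771/240646118 ≈ 6.4350)
360577 + V = 360577 + 1548548771/240646118 = 86773003838857/240646118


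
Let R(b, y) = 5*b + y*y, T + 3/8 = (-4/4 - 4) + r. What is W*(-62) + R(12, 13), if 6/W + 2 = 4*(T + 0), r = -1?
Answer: 13339/55 ≈ 242.53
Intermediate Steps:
T = -51/8 (T = -3/8 + ((-4/4 - 4) - 1) = -3/8 + ((-4*¼ - 4) - 1) = -3/8 + ((-1 - 4) - 1) = -3/8 + (-5 - 1) = -3/8 - 6 = -51/8 ≈ -6.3750)
W = -12/55 (W = 6/(-2 + 4*(-51/8 + 0)) = 6/(-2 + 4*(-51/8)) = 6/(-2 - 51/2) = 6/(-55/2) = 6*(-2/55) = -12/55 ≈ -0.21818)
R(b, y) = y² + 5*b (R(b, y) = 5*b + y² = y² + 5*b)
W*(-62) + R(12, 13) = -12/55*(-62) + (13² + 5*12) = 744/55 + (169 + 60) = 744/55 + 229 = 13339/55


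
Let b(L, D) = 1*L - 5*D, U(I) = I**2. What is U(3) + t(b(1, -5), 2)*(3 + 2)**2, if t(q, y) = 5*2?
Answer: 259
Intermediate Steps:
b(L, D) = L - 5*D
t(q, y) = 10
U(3) + t(b(1, -5), 2)*(3 + 2)**2 = 3**2 + 10*(3 + 2)**2 = 9 + 10*5**2 = 9 + 10*25 = 9 + 250 = 259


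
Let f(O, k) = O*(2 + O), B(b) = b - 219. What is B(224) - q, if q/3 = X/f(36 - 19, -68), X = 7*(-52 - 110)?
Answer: 5017/323 ≈ 15.533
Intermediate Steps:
B(b) = -219 + b
X = -1134 (X = 7*(-162) = -1134)
q = -3402/323 (q = 3*(-1134*1/((2 + (36 - 19))*(36 - 19))) = 3*(-1134*1/(17*(2 + 17))) = 3*(-1134/(17*19)) = 3*(-1134/323) = -3402/323 ≈ -10.533)
B(224) - q = (-219 + 224) - 1*(-3402/323) = 5 + 3402/323 = 5017/323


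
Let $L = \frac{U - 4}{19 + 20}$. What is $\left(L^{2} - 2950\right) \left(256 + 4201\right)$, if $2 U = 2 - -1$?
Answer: $- \frac{79993233175}{6084} \approx -1.3148 \cdot 10^{7}$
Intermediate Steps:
$U = \frac{3}{2}$ ($U = \frac{2 - -1}{2} = \frac{2 + 1}{2} = \frac{1}{2} \cdot 3 = \frac{3}{2} \approx 1.5$)
$L = - \frac{5}{78}$ ($L = \frac{\frac{3}{2} - 4}{19 + 20} = - \frac{5}{2 \cdot 39} = \left(- \frac{5}{2}\right) \frac{1}{39} = - \frac{5}{78} \approx -0.064103$)
$\left(L^{2} - 2950\right) \left(256 + 4201\right) = \left(\left(- \frac{5}{78}\right)^{2} - 2950\right) \left(256 + 4201\right) = \left(\frac{25}{6084} - 2950\right) 4457 = \left(- \frac{17947775}{6084}\right) 4457 = - \frac{79993233175}{6084}$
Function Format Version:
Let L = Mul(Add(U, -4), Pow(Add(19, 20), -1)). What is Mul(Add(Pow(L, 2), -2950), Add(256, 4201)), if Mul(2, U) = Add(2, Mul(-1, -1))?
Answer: Rational(-79993233175, 6084) ≈ -1.3148e+7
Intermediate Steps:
U = Rational(3, 2) (U = Mul(Rational(1, 2), Add(2, Mul(-1, -1))) = Mul(Rational(1, 2), Add(2, 1)) = Mul(Rational(1, 2), 3) = Rational(3, 2) ≈ 1.5000)
L = Rational(-5, 78) (L = Mul(Add(Rational(3, 2), -4), Pow(Add(19, 20), -1)) = Mul(Rational(-5, 2), Pow(39, -1)) = Mul(Rational(-5, 2), Rational(1, 39)) = Rational(-5, 78) ≈ -0.064103)
Mul(Add(Pow(L, 2), -2950), Add(256, 4201)) = Mul(Add(Pow(Rational(-5, 78), 2), -2950), Add(256, 4201)) = Mul(Add(Rational(25, 6084), -2950), 4457) = Mul(Rational(-17947775, 6084), 4457) = Rational(-79993233175, 6084)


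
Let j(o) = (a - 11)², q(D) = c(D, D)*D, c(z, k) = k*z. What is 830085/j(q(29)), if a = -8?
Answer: 830085/361 ≈ 2299.4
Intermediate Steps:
q(D) = D³ (q(D) = (D*D)*D = D²*D = D³)
j(o) = 361 (j(o) = (-8 - 11)² = (-19)² = 361)
830085/j(q(29)) = 830085/361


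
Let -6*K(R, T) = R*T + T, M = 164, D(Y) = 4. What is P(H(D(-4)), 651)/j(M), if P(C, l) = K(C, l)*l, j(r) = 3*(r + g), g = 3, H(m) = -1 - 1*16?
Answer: 376712/167 ≈ 2255.8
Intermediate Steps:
H(m) = -17 (H(m) = -1 - 16 = -17)
K(R, T) = -T/6 - R*T/6 (K(R, T) = -(R*T + T)/6 = -(T + R*T)/6 = -T/6 - R*T/6)
j(r) = 9 + 3*r (j(r) = 3*(r + 3) = 3*(3 + r) = 9 + 3*r)
P(C, l) = -l²*(1 + C)/6 (P(C, l) = (-l*(1 + C)/6)*l = -l²*(1 + C)/6)
P(H(D(-4)), 651)/j(M) = ((⅙)*651²*(-1 - 1*(-17)))/(9 + 3*164) = ((⅙)*423801*(-1 + 17))/(9 + 492) = ((⅙)*423801*16)/501 = 1130136*(1/501) = 376712/167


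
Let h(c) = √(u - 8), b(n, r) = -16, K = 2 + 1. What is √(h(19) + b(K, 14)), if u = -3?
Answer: √(-16 + I*√11) ≈ 0.41239 + 4.0212*I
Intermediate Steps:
K = 3
h(c) = I*√11 (h(c) = √(-3 - 8) = √(-11) = I*√11)
√(h(19) + b(K, 14)) = √(I*√11 - 16) = √(-16 + I*√11)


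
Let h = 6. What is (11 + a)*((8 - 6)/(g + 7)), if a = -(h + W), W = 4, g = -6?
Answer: 2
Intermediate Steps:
a = -10 (a = -(6 + 4) = -1*10 = -10)
(11 + a)*((8 - 6)/(g + 7)) = (11 - 10)*((8 - 6)/(-6 + 7)) = 1*(2/1) = 1*(2*1) = 1*2 = 2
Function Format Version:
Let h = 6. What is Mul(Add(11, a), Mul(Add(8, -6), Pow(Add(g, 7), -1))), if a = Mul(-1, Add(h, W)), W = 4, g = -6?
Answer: 2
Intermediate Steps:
a = -10 (a = Mul(-1, Add(6, 4)) = Mul(-1, 10) = -10)
Mul(Add(11, a), Mul(Add(8, -6), Pow(Add(g, 7), -1))) = Mul(Add(11, -10), Mul(Add(8, -6), Pow(Add(-6, 7), -1))) = Mul(1, Mul(2, Pow(1, -1))) = Mul(1, Mul(2, 1)) = Mul(1, 2) = 2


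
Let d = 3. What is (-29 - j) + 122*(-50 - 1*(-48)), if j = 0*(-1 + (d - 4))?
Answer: -273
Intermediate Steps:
j = 0 (j = 0*(-1 + (3 - 4)) = 0*(-1 - 1) = 0*(-2) = 0)
(-29 - j) + 122*(-50 - 1*(-48)) = (-29 - 1*0) + 122*(-50 - 1*(-48)) = (-29 + 0) + 122*(-50 + 48) = -29 + 122*(-2) = -29 - 244 = -273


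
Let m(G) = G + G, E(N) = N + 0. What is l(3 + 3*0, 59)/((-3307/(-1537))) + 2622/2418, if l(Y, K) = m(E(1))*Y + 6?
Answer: 8878091/1332721 ≈ 6.6616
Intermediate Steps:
E(N) = N
m(G) = 2*G
l(Y, K) = 6 + 2*Y (l(Y, K) = (2*1)*Y + 6 = 2*Y + 6 = 6 + 2*Y)
l(3 + 3*0, 59)/((-3307/(-1537))) + 2622/2418 = (6 + 2*(3 + 3*0))/((-3307/(-1537))) + 2622/2418 = (6 + 2*(3 + 0))/((-3307*(-1/1537))) + 2622*(1/2418) = (6 + 2*3)/(3307/1537) + 437/403 = (6 + 6)*(1537/3307) + 437/403 = 12*(1537/3307) + 437/403 = 18444/3307 + 437/403 = 8878091/1332721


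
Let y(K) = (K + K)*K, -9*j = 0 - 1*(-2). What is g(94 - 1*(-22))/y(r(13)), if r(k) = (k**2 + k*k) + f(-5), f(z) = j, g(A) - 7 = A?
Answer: 9963/18483200 ≈ 0.00053903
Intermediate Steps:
g(A) = 7 + A
j = -2/9 (j = -(0 - 1*(-2))/9 = -(0 + 2)/9 = -1/9*2 = -2/9 ≈ -0.22222)
f(z) = -2/9
r(k) = -2/9 + 2*k**2 (r(k) = (k**2 + k*k) - 2/9 = (k**2 + k**2) - 2/9 = 2*k**2 - 2/9 = -2/9 + 2*k**2)
y(K) = 2*K**2 (y(K) = (2*K)*K = 2*K**2)
g(94 - 1*(-22))/y(r(13)) = (7 + (94 - 1*(-22)))/((2*(-2/9 + 2*13**2)**2)) = (7 + (94 + 22))/((2*(-2/9 + 2*169)**2)) = (7 + 116)/((2*(-2/9 + 338)**2)) = 123/((2*(3040/9)**2)) = 123/((2*(9241600/81))) = 123/(18483200/81) = 123*(81/18483200) = 9963/18483200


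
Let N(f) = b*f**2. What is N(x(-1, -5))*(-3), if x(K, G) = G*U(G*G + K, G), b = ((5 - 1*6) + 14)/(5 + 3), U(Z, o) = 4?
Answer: -1950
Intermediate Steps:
b = 13/8 (b = ((5 - 6) + 14)/8 = (-1 + 14)*(1/8) = 13*(1/8) = 13/8 ≈ 1.6250)
x(K, G) = 4*G (x(K, G) = G*4 = 4*G)
N(f) = 13*f**2/8
N(x(-1, -5))*(-3) = (13*(4*(-5))**2/8)*(-3) = ((13/8)*(-20)**2)*(-3) = ((13/8)*400)*(-3) = 650*(-3) = -1950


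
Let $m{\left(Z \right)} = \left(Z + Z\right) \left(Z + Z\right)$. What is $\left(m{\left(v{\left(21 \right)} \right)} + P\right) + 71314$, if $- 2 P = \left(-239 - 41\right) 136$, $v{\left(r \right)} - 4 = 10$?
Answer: $91138$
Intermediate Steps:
$v{\left(r \right)} = 14$ ($v{\left(r \right)} = 4 + 10 = 14$)
$P = 19040$ ($P = - \frac{\left(-239 - 41\right) 136}{2} = - \frac{\left(-280\right) 136}{2} = \left(- \frac{1}{2}\right) \left(-38080\right) = 19040$)
$m{\left(Z \right)} = 4 Z^{2}$ ($m{\left(Z \right)} = 2 Z 2 Z = 4 Z^{2}$)
$\left(m{\left(v{\left(21 \right)} \right)} + P\right) + 71314 = \left(4 \cdot 14^{2} + 19040\right) + 71314 = \left(4 \cdot 196 + 19040\right) + 71314 = \left(784 + 19040\right) + 71314 = 19824 + 71314 = 91138$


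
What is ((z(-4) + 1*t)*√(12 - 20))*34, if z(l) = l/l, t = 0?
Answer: 68*I*√2 ≈ 96.167*I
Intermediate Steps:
z(l) = 1
((z(-4) + 1*t)*√(12 - 20))*34 = ((1 + 1*0)*√(12 - 20))*34 = ((1 + 0)*√(-8))*34 = (1*(2*I*√2))*34 = (2*I*√2)*34 = 68*I*√2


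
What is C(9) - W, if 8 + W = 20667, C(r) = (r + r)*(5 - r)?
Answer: -20731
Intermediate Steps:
C(r) = 2*r*(5 - r) (C(r) = (2*r)*(5 - r) = 2*r*(5 - r))
W = 20659 (W = -8 + 20667 = 20659)
C(9) - W = 2*9*(5 - 1*9) - 1*20659 = 2*9*(5 - 9) - 20659 = 2*9*(-4) - 20659 = -72 - 20659 = -20731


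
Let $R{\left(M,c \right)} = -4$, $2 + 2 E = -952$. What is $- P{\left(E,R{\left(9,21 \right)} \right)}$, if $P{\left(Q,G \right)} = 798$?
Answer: $-798$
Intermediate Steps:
$E = -477$ ($E = -1 + \frac{1}{2} \left(-952\right) = -1 - 476 = -477$)
$- P{\left(E,R{\left(9,21 \right)} \right)} = \left(-1\right) 798 = -798$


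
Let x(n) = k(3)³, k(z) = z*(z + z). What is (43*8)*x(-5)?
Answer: 2006208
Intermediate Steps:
k(z) = 2*z² (k(z) = z*(2*z) = 2*z²)
x(n) = 5832 (x(n) = (2*3²)³ = (2*9)³ = 18³ = 5832)
(43*8)*x(-5) = (43*8)*5832 = 344*5832 = 2006208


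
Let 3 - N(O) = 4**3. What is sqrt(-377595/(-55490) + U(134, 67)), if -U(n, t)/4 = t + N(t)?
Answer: I*sqrt(2117864634)/11098 ≈ 4.1467*I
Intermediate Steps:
N(O) = -61 (N(O) = 3 - 1*4**3 = 3 - 1*64 = 3 - 64 = -61)
U(n, t) = 244 - 4*t (U(n, t) = -4*(t - 61) = -4*(-61 + t) = 244 - 4*t)
sqrt(-377595/(-55490) + U(134, 67)) = sqrt(-377595/(-55490) + (244 - 4*67)) = sqrt(-377595*(-1/55490) + (244 - 268)) = sqrt(75519/11098 - 24) = sqrt(-190833/11098) = I*sqrt(2117864634)/11098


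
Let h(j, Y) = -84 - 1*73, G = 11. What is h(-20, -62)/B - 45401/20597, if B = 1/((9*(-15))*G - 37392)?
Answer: 125717636932/20597 ≈ 6.1037e+6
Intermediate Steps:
h(j, Y) = -157 (h(j, Y) = -84 - 73 = -157)
B = -1/38877 (B = 1/((9*(-15))*11 - 37392) = 1/(-135*11 - 37392) = 1/(-1485 - 37392) = 1/(-38877) = -1/38877 ≈ -2.5722e-5)
h(-20, -62)/B - 45401/20597 = -157/(-1/38877) - 45401/20597 = -157*(-38877) - 45401*1/20597 = 6103689 - 45401/20597 = 125717636932/20597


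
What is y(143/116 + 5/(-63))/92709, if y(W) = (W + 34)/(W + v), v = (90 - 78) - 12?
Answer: 256901/781444161 ≈ 0.00032875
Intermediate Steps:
v = 0 (v = 12 - 12 = 0)
y(W) = (34 + W)/W (y(W) = (W + 34)/(W + 0) = (34 + W)/W)
y(143/116 + 5/(-63))/92709 = ((34 + (143/116 + 5/(-63)))/(143/116 + 5/(-63)))/92709 = ((34 + (143*(1/116) + 5*(-1/63)))/(143*(1/116) + 5*(-1/63)))*(1/92709) = ((34 + (143/116 - 5/63))/(143/116 - 5/63))*(1/92709) = ((34 + 8429/7308)/(8429/7308))*(1/92709) = ((7308/8429)*(256901/7308))*(1/92709) = (256901/8429)*(1/92709) = 256901/781444161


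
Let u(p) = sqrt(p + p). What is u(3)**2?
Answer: 6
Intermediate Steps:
u(p) = sqrt(2)*sqrt(p) (u(p) = sqrt(2*p) = sqrt(2)*sqrt(p))
u(3)**2 = (sqrt(2)*sqrt(3))**2 = (sqrt(6))**2 = 6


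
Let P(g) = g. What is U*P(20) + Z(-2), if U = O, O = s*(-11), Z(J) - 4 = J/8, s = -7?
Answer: 6175/4 ≈ 1543.8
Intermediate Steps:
Z(J) = 4 + J/8
O = 77 (O = -7*(-11) = 77)
U = 77
U*P(20) + Z(-2) = 77*20 + (4 + (⅛)*(-2)) = 1540 + (4 - ¼) = 1540 + 15/4 = 6175/4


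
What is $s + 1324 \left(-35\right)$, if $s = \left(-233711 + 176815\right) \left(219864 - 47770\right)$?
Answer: $-9791506564$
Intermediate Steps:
$s = -9791460224$ ($s = \left(-56896\right) 172094 = -9791460224$)
$s + 1324 \left(-35\right) = -9791460224 + 1324 \left(-35\right) = -9791460224 - 46340 = -9791506564$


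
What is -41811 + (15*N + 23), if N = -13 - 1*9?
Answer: -42118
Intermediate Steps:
N = -22 (N = -13 - 9 = -22)
-41811 + (15*N + 23) = -41811 + (15*(-22) + 23) = -41811 + (-330 + 23) = -41811 - 307 = -42118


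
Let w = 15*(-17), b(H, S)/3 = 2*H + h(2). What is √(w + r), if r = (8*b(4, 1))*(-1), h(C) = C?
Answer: 3*I*√55 ≈ 22.249*I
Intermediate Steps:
b(H, S) = 6 + 6*H (b(H, S) = 3*(2*H + 2) = 3*(2 + 2*H) = 6 + 6*H)
w = -255
r = -240 (r = (8*(6 + 6*4))*(-1) = (8*(6 + 24))*(-1) = (8*30)*(-1) = 240*(-1) = -240)
√(w + r) = √(-255 - 240) = √(-495) = 3*I*√55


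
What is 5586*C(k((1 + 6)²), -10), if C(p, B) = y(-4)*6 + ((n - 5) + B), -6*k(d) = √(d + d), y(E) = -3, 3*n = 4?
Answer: -176890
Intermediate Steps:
n = 4/3 (n = (⅓)*4 = 4/3 ≈ 1.3333)
k(d) = -√2*√d/6 (k(d) = -√(d + d)/6 = -√2*√d/6)
C(p, B) = -65/3 + B (C(p, B) = -3*6 + ((4/3 - 5) + B) = -18 + (-11/3 + B) = -65/3 + B)
5586*C(k((1 + 6)²), -10) = 5586*(-65/3 - 10) = 5586*(-95/3) = -176890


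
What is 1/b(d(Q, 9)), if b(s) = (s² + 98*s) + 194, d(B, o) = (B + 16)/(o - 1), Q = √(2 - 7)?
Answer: -64*I/(-25211*I + 816*√5) ≈ 0.0025253 - 0.00018277*I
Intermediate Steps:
Q = I*√5 (Q = √(-5) = I*√5 ≈ 2.2361*I)
d(B, o) = (16 + B)/(-1 + o)
b(s) = 194 + s² + 98*s
1/b(d(Q, 9)) = 1/(194 + ((16 + I*√5)/(-1 + 9))² + 98*((16 + I*√5)/(-1 + 9))) = 1/(194 + ((16 + I*√5)/8)² + 98*((16 + I*√5)/8)) = 1/(194 + (2 + I*√5/8)² + 98*(2 + I*√5/8)) = 1/(194 + (2 + I*√5/8)² + (196 + 49*I*√5/4)) = 1/(390 + (2 + I*√5/8)² + 49*I*√5/4)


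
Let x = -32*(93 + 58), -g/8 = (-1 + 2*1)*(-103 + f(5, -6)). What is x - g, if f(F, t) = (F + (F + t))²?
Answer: -5528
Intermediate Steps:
f(F, t) = (t + 2*F)²
g = 696 (g = -8*(-1 + 2*1)*(-103 + (-6 + 2*5)²) = -8*(-1 + 2)*(-103 + (-6 + 10)²) = -8*(-103 + 4²) = -8*(-103 + 16) = -8*(-87) = 696)
x = -4832 (x = -32*151 = -4832)
x - g = -4832 - 1*696 = -4832 - 696 = -5528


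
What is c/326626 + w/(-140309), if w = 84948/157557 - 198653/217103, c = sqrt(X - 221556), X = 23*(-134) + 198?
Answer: 4285568359/1599807772009213 + I*sqrt(56110)/163313 ≈ 2.6788e-6 + 0.0014504*I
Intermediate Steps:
X = -2884 (X = -3082 + 198 = -2884)
c = 2*I*sqrt(56110) (c = sqrt(-2884 - 221556) = sqrt(-224440) = 2*I*sqrt(56110) ≈ 473.75*I)
w = -4285568359/11402032457 (w = 84948*(1/157557) - 198653*1/217103 = 28316/52519 - 198653/217103 = -4285568359/11402032457 ≈ -0.37586)
c/326626 + w/(-140309) = (2*I*sqrt(56110))/326626 - 4285568359/11402032457/(-140309) = (2*I*sqrt(56110))*(1/326626) - 4285568359/11402032457*(-1/140309) = I*sqrt(56110)/163313 + 4285568359/1599807772009213 = 4285568359/1599807772009213 + I*sqrt(56110)/163313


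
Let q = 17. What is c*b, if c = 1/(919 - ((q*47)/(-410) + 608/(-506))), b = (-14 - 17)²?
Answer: 99684530/95654657 ≈ 1.0421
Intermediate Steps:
b = 961 (b = (-31)² = 961)
c = 103730/95654657 (c = 1/(919 - ((17*47)/(-410) + 608/(-506))) = 1/(919 - (799*(-1/410) + 608*(-1/506))) = 1/(919 - (-799/410 - 304/253)) = 1/(919 - 1*(-326787/103730)) = 1/(919 + 326787/103730) = 1/(95654657/103730) = 103730/95654657 ≈ 0.0010844)
c*b = (103730/95654657)*961 = 99684530/95654657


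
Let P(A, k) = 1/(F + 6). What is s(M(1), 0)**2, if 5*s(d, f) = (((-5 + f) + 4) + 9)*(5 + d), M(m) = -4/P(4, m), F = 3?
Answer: 61504/25 ≈ 2460.2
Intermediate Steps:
P(A, k) = 1/9 (P(A, k) = 1/(3 + 6) = 1/9)
M(m) = -36 (M(m) = -4/1/9 = -4*9 = -36)
s(d, f) = (5 + d)*(8 + f)/5 (s(d, f) = ((((-5 + f) + 4) + 9)*(5 + d))/5 = (((-1 + f) + 9)*(5 + d))/5 = ((8 + f)*(5 + d))/5 = ((5 + d)*(8 + f))/5 = (5 + d)*(8 + f)/5)
s(M(1), 0)**2 = (8 + 0 + (8/5)*(-36) + (1/5)*(-36)*0)**2 = (8 + 0 - 288/5 + 0)**2 = (-248/5)**2 = 61504/25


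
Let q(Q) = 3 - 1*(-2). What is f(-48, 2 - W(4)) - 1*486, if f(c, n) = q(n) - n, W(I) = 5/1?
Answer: -478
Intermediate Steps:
q(Q) = 5 (q(Q) = 3 + 2 = 5)
W(I) = 5 (W(I) = 5*1 = 5)
f(c, n) = 5 - n
f(-48, 2 - W(4)) - 1*486 = (5 - (2 - 1*5)) - 1*486 = (5 - (2 - 5)) - 486 = (5 - 1*(-3)) - 486 = (5 + 3) - 486 = 8 - 486 = -478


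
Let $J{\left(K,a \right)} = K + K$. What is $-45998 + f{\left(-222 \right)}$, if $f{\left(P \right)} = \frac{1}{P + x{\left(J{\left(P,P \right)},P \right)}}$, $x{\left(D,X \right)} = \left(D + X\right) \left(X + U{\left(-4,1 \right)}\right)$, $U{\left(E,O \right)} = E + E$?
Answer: $- \frac{7035762083}{152958} \approx -45998.0$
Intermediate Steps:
$J{\left(K,a \right)} = 2 K$
$U{\left(E,O \right)} = 2 E$
$x{\left(D,X \right)} = \left(-8 + X\right) \left(D + X\right)$ ($x{\left(D,X \right)} = \left(D + X\right) \left(X + 2 \left(-4\right)\right) = \left(D + X\right) \left(X - 8\right) = \left(D + X\right) \left(-8 + X\right) = \left(-8 + X\right) \left(D + X\right)$)
$f{\left(P \right)} = \frac{1}{- 23 P + 3 P^{2}}$ ($f{\left(P \right)} = \frac{1}{P + \left(P^{2} - 8 \cdot 2 P - 8 P + 2 P P\right)} = \frac{1}{P + \left(P^{2} - 16 P - 8 P + 2 P^{2}\right)} = \frac{1}{P + \left(- 24 P + 3 P^{2}\right)} = \frac{1}{- 23 P + 3 P^{2}}$)
$-45998 + f{\left(-222 \right)} = -45998 + \frac{1}{\left(-222\right) \left(-23 + 3 \left(-222\right)\right)} = -45998 - \frac{1}{222 \left(-23 - 666\right)} = -45998 - \frac{1}{222 \left(-689\right)} = -45998 - - \frac{1}{152958} = -45998 + \frac{1}{152958} = - \frac{7035762083}{152958}$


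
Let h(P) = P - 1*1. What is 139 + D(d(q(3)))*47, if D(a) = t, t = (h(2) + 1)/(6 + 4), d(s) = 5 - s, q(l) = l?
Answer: 742/5 ≈ 148.40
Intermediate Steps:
h(P) = -1 + P (h(P) = P - 1 = -1 + P)
t = 1/5 (t = ((-1 + 2) + 1)/(6 + 4) = (1 + 1)/10 = 2*(1/10) = 1/5 ≈ 0.20000)
D(a) = 1/5
139 + D(d(q(3)))*47 = 139 + (1/5)*47 = 139 + 47/5 = 742/5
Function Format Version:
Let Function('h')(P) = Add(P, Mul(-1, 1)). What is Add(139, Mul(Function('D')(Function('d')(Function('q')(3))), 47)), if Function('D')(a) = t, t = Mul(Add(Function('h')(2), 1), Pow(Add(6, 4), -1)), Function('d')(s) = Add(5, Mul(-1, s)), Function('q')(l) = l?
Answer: Rational(742, 5) ≈ 148.40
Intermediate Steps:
Function('h')(P) = Add(-1, P) (Function('h')(P) = Add(P, -1) = Add(-1, P))
t = Rational(1, 5) (t = Mul(Add(Add(-1, 2), 1), Pow(Add(6, 4), -1)) = Mul(Add(1, 1), Pow(10, -1)) = Mul(2, Rational(1, 10)) = Rational(1, 5) ≈ 0.20000)
Function('D')(a) = Rational(1, 5)
Add(139, Mul(Function('D')(Function('d')(Function('q')(3))), 47)) = Add(139, Mul(Rational(1, 5), 47)) = Add(139, Rational(47, 5)) = Rational(742, 5)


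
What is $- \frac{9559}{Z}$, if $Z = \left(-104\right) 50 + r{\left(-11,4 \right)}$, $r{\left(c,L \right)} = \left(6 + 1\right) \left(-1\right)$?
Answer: $\frac{9559}{5207} \approx 1.8358$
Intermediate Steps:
$r{\left(c,L \right)} = -7$ ($r{\left(c,L \right)} = 7 \left(-1\right) = -7$)
$Z = -5207$ ($Z = \left(-104\right) 50 - 7 = -5200 - 7 = -5207$)
$- \frac{9559}{Z} = - \frac{9559}{-5207} = \left(-9559\right) \left(- \frac{1}{5207}\right) = \frac{9559}{5207}$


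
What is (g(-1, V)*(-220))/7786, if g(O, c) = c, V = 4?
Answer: -440/3893 ≈ -0.11302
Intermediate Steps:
(g(-1, V)*(-220))/7786 = (4*(-220))/7786 = -880*1/7786 = -440/3893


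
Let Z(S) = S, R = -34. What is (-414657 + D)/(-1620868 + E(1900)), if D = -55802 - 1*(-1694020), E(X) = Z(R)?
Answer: -1223561/1620902 ≈ -0.75486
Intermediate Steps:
E(X) = -34
D = 1638218 (D = -55802 + 1694020 = 1638218)
(-414657 + D)/(-1620868 + E(1900)) = (-414657 + 1638218)/(-1620868 - 34) = 1223561/(-1620902) = 1223561*(-1/1620902) = -1223561/1620902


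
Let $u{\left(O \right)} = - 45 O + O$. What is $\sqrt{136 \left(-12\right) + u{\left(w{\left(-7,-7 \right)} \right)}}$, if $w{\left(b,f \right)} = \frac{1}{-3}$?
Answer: $\frac{2 i \sqrt{3639}}{3} \approx 40.216 i$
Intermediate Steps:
$w{\left(b,f \right)} = - \frac{1}{3}$
$u{\left(O \right)} = - 44 O$
$\sqrt{136 \left(-12\right) + u{\left(w{\left(-7,-7 \right)} \right)}} = \sqrt{136 \left(-12\right) - - \frac{44}{3}} = \sqrt{-1632 + \frac{44}{3}} = \sqrt{- \frac{4852}{3}} = \frac{2 i \sqrt{3639}}{3}$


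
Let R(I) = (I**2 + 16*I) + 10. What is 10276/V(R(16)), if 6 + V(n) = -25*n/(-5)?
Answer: 367/93 ≈ 3.9462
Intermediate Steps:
R(I) = 10 + I**2 + 16*I
V(n) = -6 + 5*n (V(n) = -6 - 25*n/(-5) = -6 - 25*n*(-1)/5 = -6 - (-5)*n = -6 + 5*n)
10276/V(R(16)) = 10276/(-6 + 5*(10 + 16**2 + 16*16)) = 10276/(-6 + 5*(10 + 256 + 256)) = 10276/(-6 + 5*522) = 10276/(-6 + 2610) = 10276/2604 = 10276*(1/2604) = 367/93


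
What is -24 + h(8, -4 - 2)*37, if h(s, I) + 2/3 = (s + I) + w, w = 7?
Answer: 853/3 ≈ 284.33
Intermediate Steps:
h(s, I) = 19/3 + I + s (h(s, I) = -2/3 + ((s + I) + 7) = -2/3 + ((I + s) + 7) = -2/3 + (7 + I + s) = 19/3 + I + s)
-24 + h(8, -4 - 2)*37 = -24 + (19/3 + (-4 - 2) + 8)*37 = -24 + (19/3 - 6 + 8)*37 = -24 + (25/3)*37 = -24 + 925/3 = 853/3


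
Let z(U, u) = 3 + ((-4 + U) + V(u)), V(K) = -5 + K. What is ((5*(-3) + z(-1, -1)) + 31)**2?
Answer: 64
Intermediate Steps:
z(U, u) = -6 + U + u (z(U, u) = 3 + ((-4 + U) + (-5 + u)) = 3 + (-9 + U + u) = -6 + U + u)
((5*(-3) + z(-1, -1)) + 31)**2 = ((5*(-3) + (-6 - 1 - 1)) + 31)**2 = ((-15 - 8) + 31)**2 = (-23 + 31)**2 = 8**2 = 64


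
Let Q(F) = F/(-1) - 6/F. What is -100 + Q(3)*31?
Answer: -255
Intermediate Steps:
Q(F) = -F - 6/F (Q(F) = F*(-1) - 6/F = -F - 6/F)
-100 + Q(3)*31 = -100 + (-1*3 - 6/3)*31 = -100 + (-3 - 6*⅓)*31 = -100 + (-3 - 2)*31 = -100 - 5*31 = -100 - 155 = -255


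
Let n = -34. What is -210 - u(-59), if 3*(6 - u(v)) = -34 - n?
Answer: -216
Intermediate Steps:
u(v) = 6 (u(v) = 6 - (-34 - 1*(-34))/3 = 6 - (-34 + 34)/3 = 6 - ⅓*0 = 6 + 0 = 6)
-210 - u(-59) = -210 - 1*6 = -210 - 6 = -216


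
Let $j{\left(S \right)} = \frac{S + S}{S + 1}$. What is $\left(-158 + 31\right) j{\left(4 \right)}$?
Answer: $- \frac{1016}{5} \approx -203.2$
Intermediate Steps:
$j{\left(S \right)} = \frac{2 S}{1 + S}$
$\left(-158 + 31\right) j{\left(4 \right)} = \left(-158 + 31\right) 2 \cdot 4 \frac{1}{1 + 4} = - 127 \cdot 2 \cdot 4 \cdot \frac{1}{5} = \left(-127\right) \frac{8}{5} = - \frac{1016}{5}$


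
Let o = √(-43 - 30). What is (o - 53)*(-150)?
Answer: 7950 - 150*I*√73 ≈ 7950.0 - 1281.6*I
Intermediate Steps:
o = I*√73 (o = √(-73) = I*√73 ≈ 8.544*I)
(o - 53)*(-150) = (I*√73 - 53)*(-150) = (-53 + I*√73)*(-150) = 7950 - 150*I*√73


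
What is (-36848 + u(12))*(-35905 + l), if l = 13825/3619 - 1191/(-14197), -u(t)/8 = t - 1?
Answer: 9732954518445528/7339849 ≈ 1.3260e+9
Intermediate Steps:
u(t) = 8 - 8*t (u(t) = -8*(t - 1) = -8*(-1 + t) = 8 - 8*t)
l = 28654822/7339849 (l = 13825*(1/3619) - 1191*(-1/14197) = 1975/517 + 1191/14197 = 28654822/7339849 ≈ 3.9040)
(-36848 + u(12))*(-35905 + l) = (-36848 + (8 - 8*12))*(-35905 + 28654822/7339849) = (-36848 + (8 - 96))*(-263508623523/7339849) = (-36848 - 88)*(-263508623523/7339849) = -36936*(-263508623523/7339849) = 9732954518445528/7339849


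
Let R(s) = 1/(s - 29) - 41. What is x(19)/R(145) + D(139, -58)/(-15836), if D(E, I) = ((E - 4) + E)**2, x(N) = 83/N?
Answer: -1733802557/357675855 ≈ -4.8474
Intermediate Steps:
D(E, I) = (-4 + 2*E)**2 (D(E, I) = ((-4 + E) + E)**2 = (-4 + 2*E)**2)
R(s) = -41 + 1/(-29 + s) (R(s) = 1/(-29 + s) - 41 = -41 + 1/(-29 + s))
x(19)/R(145) + D(139, -58)/(-15836) = (83/19)/(((1190 - 41*145)/(-29 + 145))) + (4*(-2 + 139)**2)/(-15836) = (83*(1/19))/(((1190 - 5945)/116)) + (4*137**2)*(-1/15836) = 83/(19*(((1/116)*(-4755)))) + (4*18769)*(-1/15836) = 83/(19*(-4755/116)) + 75076*(-1/15836) = (83/19)*(-116/4755) - 18769/3959 = -9628/90345 - 18769/3959 = -1733802557/357675855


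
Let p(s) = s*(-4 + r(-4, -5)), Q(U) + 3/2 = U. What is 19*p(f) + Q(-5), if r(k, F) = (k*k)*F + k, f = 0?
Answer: -13/2 ≈ -6.5000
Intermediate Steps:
Q(U) = -3/2 + U
r(k, F) = k + F*k² (r(k, F) = k²*F + k = F*k² + k = k + F*k²)
p(s) = -88*s (p(s) = s*(-4 - 4*(1 - 5*(-4))) = s*(-4 - 4*(1 + 20)) = s*(-4 - 4*21) = s*(-4 - 84) = s*(-88) = -88*s)
19*p(f) + Q(-5) = 19*(-88*0) + (-3/2 - 5) = 19*0 - 13/2 = 0 - 13/2 = -13/2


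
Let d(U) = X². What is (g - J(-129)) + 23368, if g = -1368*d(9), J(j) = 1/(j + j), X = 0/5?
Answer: 6028945/258 ≈ 23368.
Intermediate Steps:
X = 0 (X = 0*(⅕) = 0)
d(U) = 0 (d(U) = 0² = 0)
J(j) = 1/(2*j)
g = 0 (g = -1368*0 = 0)
(g - J(-129)) + 23368 = (0 - 1/(2*(-129))) + 23368 = (0 - (-1)/(2*129)) + 23368 = (0 - 1*(-1/258)) + 23368 = (0 + 1/258) + 23368 = 1/258 + 23368 = 6028945/258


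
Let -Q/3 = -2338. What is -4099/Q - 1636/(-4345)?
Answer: -6335251/30475830 ≈ -0.20788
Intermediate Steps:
Q = 7014 (Q = -3*(-2338) = 7014)
-4099/Q - 1636/(-4345) = -4099/7014 - 1636/(-4345) = -4099*1/7014 - 1636*(-1/4345) = -4099/7014 + 1636/4345 = -6335251/30475830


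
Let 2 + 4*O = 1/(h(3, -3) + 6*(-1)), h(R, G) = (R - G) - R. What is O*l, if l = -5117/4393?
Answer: 35819/52716 ≈ 0.67947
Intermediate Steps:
h(R, G) = -G
O = -7/12 (O = -1/2 + 1/(4*(-1*(-3) + 6*(-1))) = -1/2 + 1/(4*(3 - 6)) = -1/2 + (1/4)/(-3) = -1/2 + (1/4)*(-1/3) = -1/2 - 1/12 = -7/12 ≈ -0.58333)
l = -5117/4393 (l = -5117*1/4393 = -5117/4393 ≈ -1.1648)
O*l = -7/12*(-5117/4393) = 35819/52716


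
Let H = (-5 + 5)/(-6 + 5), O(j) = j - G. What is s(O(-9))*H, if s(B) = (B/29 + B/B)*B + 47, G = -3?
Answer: 0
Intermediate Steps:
O(j) = 3 + j (O(j) = j - 1*(-3) = j + 3 = 3 + j)
H = 0 (H = 0/(-1) = 0*(-1) = 0)
s(B) = 47 + B*(1 + B/29) (s(B) = (B*(1/29) + 1)*B + 47 = (B/29 + 1)*B + 47 = (1 + B/29)*B + 47 = B*(1 + B/29) + 47 = 47 + B*(1 + B/29))
s(O(-9))*H = (47 + (3 - 9) + (3 - 9)²/29)*0 = (47 - 6 + (1/29)*(-6)²)*0 = (47 - 6 + (1/29)*36)*0 = (47 - 6 + 36/29)*0 = (1225/29)*0 = 0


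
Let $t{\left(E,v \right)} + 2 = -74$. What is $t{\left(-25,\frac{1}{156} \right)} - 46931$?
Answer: $-47007$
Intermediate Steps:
$t{\left(E,v \right)} = -76$ ($t{\left(E,v \right)} = -2 - 74 = -76$)
$t{\left(-25,\frac{1}{156} \right)} - 46931 = -76 - 46931 = -47007$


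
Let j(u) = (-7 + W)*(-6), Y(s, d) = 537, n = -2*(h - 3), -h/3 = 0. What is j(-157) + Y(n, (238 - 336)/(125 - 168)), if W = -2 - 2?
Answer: 603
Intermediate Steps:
h = 0 (h = -3*0 = 0)
n = 6 (n = -2*(0 - 3) = -2*(-3) = 6)
W = -4
j(u) = 66 (j(u) = (-7 - 4)*(-6) = -11*(-6) = 66)
j(-157) + Y(n, (238 - 336)/(125 - 168)) = 66 + 537 = 603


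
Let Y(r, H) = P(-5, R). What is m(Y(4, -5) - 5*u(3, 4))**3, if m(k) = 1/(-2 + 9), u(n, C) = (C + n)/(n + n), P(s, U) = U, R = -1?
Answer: 1/343 ≈ 0.0029155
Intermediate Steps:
Y(r, H) = -1
u(n, C) = (C + n)/(2*n) (u(n, C) = (C + n)/((2*n)) = (C + n)*(1/(2*n)) = (C + n)/(2*n))
m(k) = 1/7
m(Y(4, -5) - 5*u(3, 4))**3 = (1/7)**3 = 1/343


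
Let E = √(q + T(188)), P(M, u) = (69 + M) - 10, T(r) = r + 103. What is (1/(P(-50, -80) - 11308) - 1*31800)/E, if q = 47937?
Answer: -359308201*√12057/272464086 ≈ -144.80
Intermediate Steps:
T(r) = 103 + r
P(M, u) = 59 + M
E = 2*√12057 (E = √(47937 + (103 + 188)) = √(47937 + 291) = √48228 = 2*√12057 ≈ 219.61)
(1/(P(-50, -80) - 11308) - 1*31800)/E = (1/((59 - 50) - 11308) - 1*31800)/((2*√12057)) = (1/(9 - 11308) - 31800)*(√12057/24114) = (1/(-11299) - 31800)*(√12057/24114) = (-1/11299 - 31800)*(√12057/24114) = -359308201*√12057/272464086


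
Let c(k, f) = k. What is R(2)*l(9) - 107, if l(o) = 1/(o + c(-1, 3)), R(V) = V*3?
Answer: -425/4 ≈ -106.25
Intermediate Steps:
R(V) = 3*V
l(o) = 1/(-1 + o) (l(o) = 1/(o - 1) = 1/(-1 + o))
R(2)*l(9) - 107 = (3*2)/(-1 + 9) - 107 = 6/8 - 107 = 6*(⅛) - 107 = ¾ - 107 = -425/4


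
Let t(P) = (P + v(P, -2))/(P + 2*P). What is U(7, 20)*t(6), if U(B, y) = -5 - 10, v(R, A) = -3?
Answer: -5/2 ≈ -2.5000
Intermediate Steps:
U(B, y) = -15
t(P) = (-3 + P)/(3*P) (t(P) = (P - 3)/(P + 2*P) = (-3 + P)/((3*P)) = (-3 + P)*(1/(3*P)) = (-3 + P)/(3*P))
U(7, 20)*t(6) = -5*(-3 + 6)/6 = -5*3/6 = -15*1/6 = -5/2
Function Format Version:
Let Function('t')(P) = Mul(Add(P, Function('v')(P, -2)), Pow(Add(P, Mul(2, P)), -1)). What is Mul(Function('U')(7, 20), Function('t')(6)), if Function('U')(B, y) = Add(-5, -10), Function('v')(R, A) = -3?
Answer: Rational(-5, 2) ≈ -2.5000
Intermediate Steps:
Function('U')(B, y) = -15
Function('t')(P) = Mul(Rational(1, 3), Pow(P, -1), Add(-3, P)) (Function('t')(P) = Mul(Add(P, -3), Pow(Add(P, Mul(2, P)), -1)) = Mul(Add(-3, P), Pow(Mul(3, P), -1)) = Mul(Add(-3, P), Mul(Rational(1, 3), Pow(P, -1))) = Mul(Rational(1, 3), Pow(P, -1), Add(-3, P)))
Mul(Function('U')(7, 20), Function('t')(6)) = Mul(-15, Mul(Rational(1, 3), Pow(6, -1), Add(-3, 6))) = Mul(-15, Mul(Rational(1, 3), Rational(1, 6), 3)) = Mul(-15, Rational(1, 6)) = Rational(-5, 2)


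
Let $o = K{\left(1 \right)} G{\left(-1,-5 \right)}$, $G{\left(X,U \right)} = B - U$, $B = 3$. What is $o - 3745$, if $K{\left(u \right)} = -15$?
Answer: $-3865$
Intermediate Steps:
$G{\left(X,U \right)} = 3 - U$
$o = -120$ ($o = - 15 \left(3 - -5\right) = - 15 \left(3 + 5\right) = \left(-15\right) 8 = -120$)
$o - 3745 = -120 - 3745 = -3865$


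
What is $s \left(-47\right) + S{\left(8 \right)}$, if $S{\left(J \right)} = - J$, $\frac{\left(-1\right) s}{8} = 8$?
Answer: $3000$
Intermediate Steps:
$s = -64$ ($s = \left(-8\right) 8 = -64$)
$s \left(-47\right) + S{\left(8 \right)} = \left(-64\right) \left(-47\right) - 8 = 3008 - 8 = 3000$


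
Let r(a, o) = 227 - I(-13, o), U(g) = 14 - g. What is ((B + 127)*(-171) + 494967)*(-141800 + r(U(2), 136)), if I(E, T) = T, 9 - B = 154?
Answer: -70577458905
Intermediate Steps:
B = -145 (B = 9 - 1*154 = 9 - 154 = -145)
r(a, o) = 227 - o
((B + 127)*(-171) + 494967)*(-141800 + r(U(2), 136)) = ((-145 + 127)*(-171) + 494967)*(-141800 + (227 - 1*136)) = (-18*(-171) + 494967)*(-141800 + (227 - 136)) = (3078 + 494967)*(-141800 + 91) = 498045*(-141709) = -70577458905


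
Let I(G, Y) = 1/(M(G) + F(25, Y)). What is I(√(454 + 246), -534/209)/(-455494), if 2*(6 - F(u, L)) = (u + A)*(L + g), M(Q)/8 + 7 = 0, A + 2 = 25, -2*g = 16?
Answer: -209/19355762036 ≈ -1.0798e-8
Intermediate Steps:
g = -8 (g = -½*16 = -8)
A = 23 (A = -2 + 25 = 23)
M(Q) = -56 (M(Q) = -56 + 8*0 = -56 + 0 = -56)
F(u, L) = 6 - (-8 + L)*(23 + u)/2 (F(u, L) = 6 - (u + 23)*(L - 8)/2 = 6 - (23 + u)*(-8 + L)/2 = 6 - (-8 + L)*(23 + u)/2)
I(G, Y) = 1/(142 - 24*Y) (I(G, Y) = 1/(-56 + (98 + 4*25 - 23*Y/2 - ½*Y*25)) = 1/(-56 + (98 + 100 - 23*Y/2 - 25*Y/2)) = 1/(-56 + (198 - 24*Y)) = 1/(142 - 24*Y))
I(√(454 + 246), -534/209)/(-455494) = -1/(-142 + 24*(-534/209))/(-455494) = -1/(-142 + 24*(-534*1/209))*(-1/455494) = -1/(-142 + 24*(-534/209))*(-1/455494) = -1/(-142 - 12816/209)*(-1/455494) = -1/(-42494/209)*(-1/455494) = -1*(-209/42494)*(-1/455494) = (209/42494)*(-1/455494) = -209/19355762036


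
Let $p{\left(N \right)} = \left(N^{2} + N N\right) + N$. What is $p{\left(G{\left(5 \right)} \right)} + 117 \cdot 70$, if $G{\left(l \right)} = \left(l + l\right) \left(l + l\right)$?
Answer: $28290$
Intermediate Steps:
$G{\left(l \right)} = 4 l^{2}$ ($G{\left(l \right)} = 2 l 2 l = 4 l^{2}$)
$p{\left(N \right)} = N + 2 N^{2}$ ($p{\left(N \right)} = \left(N^{2} + N^{2}\right) + N = 2 N^{2} + N = N + 2 N^{2}$)
$p{\left(G{\left(5 \right)} \right)} + 117 \cdot 70 = 4 \cdot 5^{2} \left(1 + 2 \cdot 4 \cdot 5^{2}\right) + 117 \cdot 70 = 4 \cdot 25 \left(1 + 2 \cdot 4 \cdot 25\right) + 8190 = 100 \left(1 + 2 \cdot 100\right) + 8190 = 100 \left(1 + 200\right) + 8190 = 100 \cdot 201 + 8190 = 20100 + 8190 = 28290$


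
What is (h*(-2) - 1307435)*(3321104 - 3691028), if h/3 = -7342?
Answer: 467355692892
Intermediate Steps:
h = -22026 (h = 3*(-7342) = -22026)
(h*(-2) - 1307435)*(3321104 - 3691028) = (-22026*(-2) - 1307435)*(3321104 - 3691028) = (44052 - 1307435)*(-369924) = -1263383*(-369924) = 467355692892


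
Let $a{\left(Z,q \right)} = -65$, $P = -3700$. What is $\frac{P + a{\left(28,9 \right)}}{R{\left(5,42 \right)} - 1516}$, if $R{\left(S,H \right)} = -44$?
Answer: $\frac{251}{104} \approx 2.4135$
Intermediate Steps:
$\frac{P + a{\left(28,9 \right)}}{R{\left(5,42 \right)} - 1516} = \frac{-3700 - 65}{-44 - 1516} = - \frac{3765}{-1560} = \left(-3765\right) \left(- \frac{1}{1560}\right) = \frac{251}{104}$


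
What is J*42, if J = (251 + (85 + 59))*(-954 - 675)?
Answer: -27025110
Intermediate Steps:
J = -643455 (J = (251 + 144)*(-1629) = 395*(-1629) = -643455)
J*42 = -643455*42 = -27025110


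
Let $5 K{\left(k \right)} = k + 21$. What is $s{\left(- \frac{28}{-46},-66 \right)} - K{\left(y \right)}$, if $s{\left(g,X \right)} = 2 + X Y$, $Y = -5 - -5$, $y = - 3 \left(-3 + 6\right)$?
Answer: $- \frac{2}{5} \approx -0.4$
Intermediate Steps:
$y = -9$ ($y = \left(-3\right) 3 = -9$)
$Y = 0$ ($Y = -5 + 5 = 0$)
$K{\left(k \right)} = \frac{21}{5} + \frac{k}{5}$ ($K{\left(k \right)} = \frac{k + 21}{5} = \frac{21 + k}{5} = \frac{21}{5} + \frac{k}{5}$)
$s{\left(g,X \right)} = 2$ ($s{\left(g,X \right)} = 2 + X 0 = 2 + 0 = 2$)
$s{\left(- \frac{28}{-46},-66 \right)} - K{\left(y \right)} = 2 - \left(\frac{21}{5} + \frac{1}{5} \left(-9\right)\right) = 2 - \left(\frac{21}{5} - \frac{9}{5}\right) = 2 - \frac{12}{5} = - \frac{2}{5}$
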